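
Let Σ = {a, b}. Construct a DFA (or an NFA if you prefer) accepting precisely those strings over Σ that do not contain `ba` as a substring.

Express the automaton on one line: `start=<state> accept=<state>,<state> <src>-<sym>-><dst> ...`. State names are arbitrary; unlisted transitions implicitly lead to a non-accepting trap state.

Track partial matches of the forbidden pattern `ba`. State S2 is a dead state reached once `ba` has occurred; every other state accepts. S0 means no part of `ba` is currently matched.
A 3-state machine:
        a   b  
>* S0   S0  S1 
 * S1   S2  S1 
   S2   S2  S2 
(> = start, * = accepting)

start=S0 accept=S0,S1 S0-a->S0 S0-b->S1 S1-a->S2 S1-b->S1 S2-a->S2 S2-b->S2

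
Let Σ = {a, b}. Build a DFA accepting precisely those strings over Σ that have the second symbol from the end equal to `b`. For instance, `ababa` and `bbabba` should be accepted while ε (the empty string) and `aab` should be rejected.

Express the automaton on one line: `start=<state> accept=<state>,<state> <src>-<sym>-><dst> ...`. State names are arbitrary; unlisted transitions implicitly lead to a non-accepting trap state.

start=q0 accept=q5,q6 q0-a->q1 q0-b->q2 q1-a->q3 q1-b->q4 q2-a->q5 q2-b->q6 q3-a->q3 q3-b->q4 q4-a->q5 q4-b->q6 q5-a->q3 q5-b->q4 q6-a->q5 q6-b->q6

A DFA must remember the last 2 symbols (since which symbol is second-to-last isn't known until the input ends). Use one state per possible window of the last ≤2 symbols; accept from those whose window starts with `b`.
7 states suffice.
        a   b  
>  q0   q1  q2 
   q1   q3  q4 
   q2   q5  q6 
   q3   q3  q4 
   q4   q5  q6 
 * q5   q3  q4 
 * q6   q5  q6 
(> = start, * = accepting)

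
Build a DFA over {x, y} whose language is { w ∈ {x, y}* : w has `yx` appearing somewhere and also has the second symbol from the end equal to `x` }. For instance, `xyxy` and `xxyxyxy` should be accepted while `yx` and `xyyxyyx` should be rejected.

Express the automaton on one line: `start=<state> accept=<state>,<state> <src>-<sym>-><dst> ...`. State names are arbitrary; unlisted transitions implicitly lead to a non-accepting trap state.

start=S0 accept=S3,S4 S0-x->S0 S0-y->S1 S1-x->S2 S1-y->S1 S2-x->S3 S2-y->S4 S3-x->S3 S3-y->S4 S4-x->S2 S4-y->S1

Handle the two conditions separately and then intersect. One (3 states) tracks whether and how much of `yx` has been seen; the other (7 states) tracks the last 2 symbols read. Each combined state is a pair, one component from each; accept when both components accept. Equivalent product states are then merged.
With 5 states:
        x   y  
>  S0   S0  S1 
   S1   S2  S1 
   S2   S3  S4 
 * S3   S3  S4 
 * S4   S2  S1 
(> = start, * = accepting)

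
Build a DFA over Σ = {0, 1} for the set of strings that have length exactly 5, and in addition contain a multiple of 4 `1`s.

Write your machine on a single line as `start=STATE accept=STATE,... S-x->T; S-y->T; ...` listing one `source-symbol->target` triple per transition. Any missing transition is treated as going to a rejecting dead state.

Build one automaton per condition and run them in lockstep. One (7 states) tracks the input length, saturating at 6; the other (4 states) tracks the count of `1`s modulo 4. Each combined state is a pair, one component from each; accept when both components accept. Equivalent product states are then merged.
A 13-state machine:
          0    1  
>  q0     q1   q2 
   q1     q3   q4 
   q2     q4   q5 
   q3     q6   q7 
   q4     q7   q8 
   q5     q8   q9 
   q6    q10   q7 
   q7     q7   q7 
   q8     q7  q11 
   q9    q11  q10 
   q10   q12   q7 
   q11    q7  q12 
 * q12    q7   q7 
(> = start, * = accepting)

start=q0; accept=q12; q0-0->q1; q0-1->q2; q1-0->q3; q1-1->q4; q2-0->q4; q2-1->q5; q3-0->q6; q3-1->q7; q4-0->q7; q4-1->q8; q5-0->q8; q5-1->q9; q6-0->q10; q6-1->q7; q7-0->q7; q7-1->q7; q8-0->q7; q8-1->q11; q9-0->q11; q9-1->q10; q10-0->q12; q10-1->q7; q11-0->q7; q11-1->q12; q12-0->q7; q12-1->q7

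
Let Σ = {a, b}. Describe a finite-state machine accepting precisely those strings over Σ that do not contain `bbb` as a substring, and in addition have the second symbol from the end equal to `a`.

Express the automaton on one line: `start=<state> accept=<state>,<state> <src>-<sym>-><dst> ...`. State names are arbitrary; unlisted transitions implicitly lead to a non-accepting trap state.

start=q0 accept=q3,q4 q0-a->q1 q0-b->q2 q1-a->q3 q1-b->q4 q2-a->q1 q2-b->q5 q3-a->q3 q3-b->q4 q4-a->q1 q4-b->q5 q5-a->q1 q5-b->q6 q6-a->q6 q6-b->q6

Handle the two conditions separately and then intersect. The first has 4 states tracking partial matches of the forbidden pattern `bbb`; the second has 7 states tracking the last 2 symbols read. A product state is a pair (one from each), accepting exactly when both do. Equivalent product states are then merged.
With 7 states:
        a   b  
>  q0   q1  q2 
   q1   q3  q4 
   q2   q1  q5 
 * q3   q3  q4 
 * q4   q1  q5 
   q5   q1  q6 
   q6   q6  q6 
(> = start, * = accepting)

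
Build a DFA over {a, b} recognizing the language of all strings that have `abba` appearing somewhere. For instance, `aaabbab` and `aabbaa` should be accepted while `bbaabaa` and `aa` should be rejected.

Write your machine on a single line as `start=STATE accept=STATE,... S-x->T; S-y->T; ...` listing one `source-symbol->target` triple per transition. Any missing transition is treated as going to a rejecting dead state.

States q0..q3 record the length of the longest prefix of `abba` that matches the current input suffix. Reaching q4 means `abba` has been seen, and we stay there forever. Accept from q4.
With 5 states:
        a   b  
>  q0   q1  q0 
   q1   q1  q2 
   q2   q1  q3 
   q3   q4  q0 
 * q4   q4  q4 
(> = start, * = accepting)

start=q0; accept=q4; q0-a->q1; q0-b->q0; q1-a->q1; q1-b->q2; q2-a->q1; q2-b->q3; q3-a->q4; q3-b->q0; q4-a->q4; q4-b->q4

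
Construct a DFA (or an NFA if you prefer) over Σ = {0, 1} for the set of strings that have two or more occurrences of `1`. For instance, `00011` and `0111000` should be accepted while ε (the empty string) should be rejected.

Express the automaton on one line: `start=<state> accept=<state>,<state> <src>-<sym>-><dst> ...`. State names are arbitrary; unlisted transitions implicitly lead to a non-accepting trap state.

start=S0 accept=S2,S3 S0-0->S0 S0-1->S1 S1-0->S1 S1-1->S2 S2-0->S2 S2-1->S3 S3-0->S3 S3-1->S3

Count `1`s, saturating at 3: states S0 through S2 mean 0 through 2 `1`s seen; S3 means more than 2. Each `1` increments (capped at S3); other symbols loop. Accept from {S2, S3}.
        0   1  
>  S0   S0  S1 
   S1   S1  S2 
 * S2   S2  S3 
 * S3   S3  S3 
(> = start, * = accepting)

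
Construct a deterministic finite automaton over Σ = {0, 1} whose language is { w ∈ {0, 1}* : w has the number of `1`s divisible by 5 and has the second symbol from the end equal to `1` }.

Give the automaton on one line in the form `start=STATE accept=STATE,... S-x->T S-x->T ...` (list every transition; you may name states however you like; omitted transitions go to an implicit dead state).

Handle the two conditions separately and then intersect. The first has 5 states tracking the count of `1`s modulo 5; the second has 7 states tracking the last 2 symbols read. A product state is a pair (one from each), accepting exactly when both do.
A 23-state machine:
       0  1 
>  A   B  C 
   B   D  E 
   C   F  G 
   D   D  E 
   E   F  G 
   F   H  I 
   G   J  K 
   H   H  I 
   I   J  K 
   J   L  M 
   K   N  O 
   L   L  M 
   M   N  O 
   N   P  Q 
   O   R  S 
   P   P  Q 
   Q   R  S 
   R   T  U 
 * S   V  W 
   T   T  U 
   U   V  W 
 * V   D  E 
   W   F  G 
(> = start, * = accepting)

start=A accept=S,V A-0->B A-1->C B-0->D B-1->E C-0->F C-1->G D-0->D D-1->E E-0->F E-1->G F-0->H F-1->I G-0->J G-1->K H-0->H H-1->I I-0->J I-1->K J-0->L J-1->M K-0->N K-1->O L-0->L L-1->M M-0->N M-1->O N-0->P N-1->Q O-0->R O-1->S P-0->P P-1->Q Q-0->R Q-1->S R-0->T R-1->U S-0->V S-1->W T-0->T T-1->U U-0->V U-1->W V-0->D V-1->E W-0->F W-1->G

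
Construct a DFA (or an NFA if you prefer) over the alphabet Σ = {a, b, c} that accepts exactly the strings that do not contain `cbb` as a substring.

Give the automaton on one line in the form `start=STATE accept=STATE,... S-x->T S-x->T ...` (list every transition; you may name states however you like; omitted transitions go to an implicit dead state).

This is the complement of 'contains `cbb`'. Use the same substring-matching states — S0 through S3 holding how much of `cbb` has just been matched — but flip the accepting set: everything except the trap S3 accepts.
        a   b   c  
>* S0   S0  S0  S1 
 * S1   S0  S2  S1 
 * S2   S0  S3  S1 
   S3   S3  S3  S3 
(> = start, * = accepting)

start=S0 accept=S0,S1,S2 S0-a->S0 S0-b->S0 S0-c->S1 S1-a->S0 S1-b->S2 S1-c->S1 S2-a->S0 S2-b->S3 S2-c->S1 S3-a->S3 S3-b->S3 S3-c->S3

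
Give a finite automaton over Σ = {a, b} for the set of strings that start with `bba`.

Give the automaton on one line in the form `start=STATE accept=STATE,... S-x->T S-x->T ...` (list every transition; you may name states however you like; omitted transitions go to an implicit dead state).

Walk along `bba` while the input agrees: from S0 take `b` to S1, and so on. Any deviation drops to the rejecting sink S4. Once S3 is reached the prefix is confirmed and every continuation is accepted.
        a   b  
>  S0   S4  S1 
   S1   S4  S2 
   S2   S3  S4 
 * S3   S3  S3 
   S4   S4  S4 
(> = start, * = accepting)

start=S0 accept=S3 S0-a->S4 S0-b->S1 S1-a->S4 S1-b->S2 S2-a->S3 S2-b->S4 S3-a->S3 S3-b->S3 S4-a->S4 S4-b->S4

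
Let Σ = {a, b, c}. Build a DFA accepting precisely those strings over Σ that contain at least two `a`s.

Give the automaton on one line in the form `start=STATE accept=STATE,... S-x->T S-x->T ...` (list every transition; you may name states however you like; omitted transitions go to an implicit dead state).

start=S0 accept=S2,S3 S0-a->S1 S0-b->S0 S0-c->S0 S1-a->S2 S1-b->S1 S1-c->S1 S2-a->S3 S2-b->S2 S2-c->S2 S3-a->S3 S3-b->S3 S3-c->S3

Count `a`s, saturating at 3: states S0 through S2 mean 0 through 2 `a`s seen; S3 means more than 2. Each `a` increments (capped at S3); other symbols loop. Accept from {S2, S3}.
4 states suffice.
        a   b   c  
>  S0   S1  S0  S0 
   S1   S2  S1  S1 
 * S2   S3  S2  S2 
 * S3   S3  S3  S3 
(> = start, * = accepting)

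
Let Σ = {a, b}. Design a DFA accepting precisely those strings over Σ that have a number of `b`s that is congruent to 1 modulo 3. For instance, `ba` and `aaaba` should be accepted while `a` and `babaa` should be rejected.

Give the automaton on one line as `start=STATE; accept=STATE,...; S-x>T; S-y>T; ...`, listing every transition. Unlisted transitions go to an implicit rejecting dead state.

start=q0; accept=q1; q0-a>q0; q0-b>q1; q1-a>q1; q1-b>q2; q2-a>q2; q2-b>q0

The only thing that matters is how many `b`s have appeared, reduced mod 3. Use one state per residue: q0 for 0, …, q2 for 2. Reading `b` moves to the next residue; anything else stays put. q1 is accepting.
3 states suffice.
        a   b  
>  q0   q0  q1 
 * q1   q1  q2 
   q2   q2  q0 
(> = start, * = accepting)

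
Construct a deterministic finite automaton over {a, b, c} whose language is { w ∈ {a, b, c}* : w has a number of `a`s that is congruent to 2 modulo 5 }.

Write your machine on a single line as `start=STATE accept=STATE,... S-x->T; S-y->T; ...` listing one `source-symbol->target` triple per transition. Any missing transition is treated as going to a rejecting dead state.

start=S0; accept=S2; S0-a->S1; S0-b->S0; S0-c->S0; S1-a->S2; S1-b->S1; S1-c->S1; S2-a->S3; S2-b->S2; S2-c->S2; S3-a->S4; S3-b->S3; S3-c->S3; S4-a->S0; S4-b->S4; S4-c->S4

Keep the running count of `a`s modulo 5: each `a` advances along the cycle S0 → S1 → S2 → S3 → S4 → S0 while other symbols loop. Accept at S2.
With 5 states:
        a   b   c  
>  S0   S1  S0  S0 
   S1   S2  S1  S1 
 * S2   S3  S2  S2 
   S3   S4  S3  S3 
   S4   S0  S4  S4 
(> = start, * = accepting)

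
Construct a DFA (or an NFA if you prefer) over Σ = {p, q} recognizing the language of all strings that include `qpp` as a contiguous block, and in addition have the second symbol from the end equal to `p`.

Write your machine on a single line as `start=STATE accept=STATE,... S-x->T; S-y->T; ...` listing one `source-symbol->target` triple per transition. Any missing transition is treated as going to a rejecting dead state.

start=s0; accept=s3,s4; s0-p->s0; s0-q->s1; s1-p->s2; s1-q->s1; s2-p->s3; s2-q->s1; s3-p->s3; s3-q->s4; s4-p->s5; s4-q->s6; s5-p->s3; s5-q->s4; s6-p->s5; s6-q->s6

Handle the two conditions separately and then intersect. One (4 states) tracks whether and how much of `qpp` has been seen; the other (7 states) tracks the last 2 symbols read. Each combined state is a pair, one component from each; accept when both components accept. After merging equivalent states the machine shrinks.
A 7-state machine:
        p   q  
>  s0   s0  s1 
   s1   s2  s1 
   s2   s3  s1 
 * s3   s3  s4 
 * s4   s5  s6 
   s5   s3  s4 
   s6   s5  s6 
(> = start, * = accepting)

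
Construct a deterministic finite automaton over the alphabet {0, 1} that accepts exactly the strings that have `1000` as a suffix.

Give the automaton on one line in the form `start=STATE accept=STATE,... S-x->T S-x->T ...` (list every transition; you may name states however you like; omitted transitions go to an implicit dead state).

start=q0 accept=q4 q0-0->q0 q0-1->q1 q1-0->q2 q1-1->q1 q2-0->q3 q2-1->q1 q3-0->q4 q3-1->q1 q4-0->q0 q4-1->q1

Let each state record the length of the longest suffix of the input read so far that is also a prefix of `1000`. q1 means the last symbol is `1`; q2 means the last 2 symbols are `10`; q3 means the last 3 symbols are `100`; q4 means the last 4 symbols are `1000`. Accept only at q4, where the string currently ends in `1000`.
5 states suffice.
        0   1  
>  q0   q0  q1 
   q1   q2  q1 
   q2   q3  q1 
   q3   q4  q1 
 * q4   q0  q1 
(> = start, * = accepting)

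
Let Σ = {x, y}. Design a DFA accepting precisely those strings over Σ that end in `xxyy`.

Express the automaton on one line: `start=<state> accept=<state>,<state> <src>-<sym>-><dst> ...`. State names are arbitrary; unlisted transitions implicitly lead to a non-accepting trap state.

start=q0 accept=q4 q0-x->q1 q0-y->q0 q1-x->q2 q1-y->q0 q2-x->q2 q2-y->q3 q3-x->q1 q3-y->q4 q4-x->q1 q4-y->q0

Remember how much of `xxyy` the current input suffix matches. State q0 means no match yet; q1 means the last symbol is `x`; q2 means the last 2 symbols are `xx`; q3 means the last 3 symbols are `xxy`; q4 means the last 4 symbols are `xxyy`. Only q4 accepts. On a mismatch, fall back to the longest proper suffix that is still a prefix of `xxyy`.
5 states suffice.
        x   y  
>  q0   q1  q0 
   q1   q2  q0 
   q2   q2  q3 
   q3   q1  q4 
 * q4   q1  q0 
(> = start, * = accepting)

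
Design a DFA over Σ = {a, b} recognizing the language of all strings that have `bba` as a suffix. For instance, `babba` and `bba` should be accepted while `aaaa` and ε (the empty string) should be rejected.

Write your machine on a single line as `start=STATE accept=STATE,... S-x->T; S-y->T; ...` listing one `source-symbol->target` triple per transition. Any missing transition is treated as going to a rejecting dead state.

start=q0; accept=q3; q0-a->q0; q0-b->q1; q1-a->q0; q1-b->q2; q2-a->q3; q2-b->q2; q3-a->q0; q3-b->q1

Remember how much of `bba` the current input suffix matches. State q0 means no match yet; q1 means the last symbol is `b`; q2 means the last 2 symbols are `bb`; q3 means the last 3 symbols are `bba`. Only q3 accepts. On a mismatch, fall back to the longest proper suffix that is still a prefix of `bba`.
A 4-state machine:
        a   b  
>  q0   q0  q1 
   q1   q0  q2 
   q2   q3  q2 
 * q3   q0  q1 
(> = start, * = accepting)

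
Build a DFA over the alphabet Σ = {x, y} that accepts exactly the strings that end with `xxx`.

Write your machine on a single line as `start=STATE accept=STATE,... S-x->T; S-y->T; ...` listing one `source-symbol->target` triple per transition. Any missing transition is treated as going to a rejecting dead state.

start=A; accept=D; A-x->B; A-y->A; B-x->C; B-y->A; C-x->D; C-y->A; D-x->D; D-y->A

Let each state record the length of the longest suffix of the input read so far that is also a prefix of `xxx`. B means the last symbol is `x`; C means the last 2 symbols are `xx`; D means the last 3 symbols are `xxx`. Accept only at D, where the string currently ends in `xxx`.
4 states suffice.
       x  y 
>  A   B  A 
   B   C  A 
   C   D  A 
 * D   D  A 
(> = start, * = accepting)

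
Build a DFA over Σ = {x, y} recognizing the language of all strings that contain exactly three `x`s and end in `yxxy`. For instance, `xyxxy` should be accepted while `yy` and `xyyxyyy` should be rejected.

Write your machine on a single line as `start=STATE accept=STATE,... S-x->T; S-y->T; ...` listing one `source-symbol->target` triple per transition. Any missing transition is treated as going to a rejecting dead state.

Build one automaton per condition and run them in lockstep. One (5 states) tracks the count of `x`s, saturating at 4; the other (5 states) tracks how much of the suffix `yxxy` has currently been matched. Each combined state is a pair, one component from each; accept when both components accept. After merging equivalent states the machine shrinks.
7 states suffice.
        x   y  
>  S0   S1  S0 
   S1   S2  S3 
   S2   S2  S2 
   S3   S4  S3 
   S4   S5  S2 
   S5   S2  S6 
 * S6   S2  S2 
(> = start, * = accepting)

start=S0; accept=S6; S0-x->S1; S0-y->S0; S1-x->S2; S1-y->S3; S2-x->S2; S2-y->S2; S3-x->S4; S3-y->S3; S4-x->S5; S4-y->S2; S5-x->S2; S5-y->S6; S6-x->S2; S6-y->S2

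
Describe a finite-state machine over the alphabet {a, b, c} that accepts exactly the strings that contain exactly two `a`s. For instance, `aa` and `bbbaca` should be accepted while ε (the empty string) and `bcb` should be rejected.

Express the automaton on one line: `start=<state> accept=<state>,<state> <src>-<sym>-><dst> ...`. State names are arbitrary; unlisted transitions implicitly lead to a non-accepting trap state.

start=S0 accept=S2 S0-a->S1 S0-b->S0 S0-c->S0 S1-a->S2 S1-b->S1 S1-c->S1 S2-a->S3 S2-b->S2 S2-c->S2 S3-a->S3 S3-b->S3 S3-c->S3

Only the number of `a`s matters, and only up to 3. Make a chain S0 → S1 → S2 → S3 advanced by each `a` (with S3 absorbing); every other symbol self-loops. The accepting set is {S2}.
A 4-state machine:
        a   b   c  
>  S0   S1  S0  S0 
   S1   S2  S1  S1 
 * S2   S3  S2  S2 
   S3   S3  S3  S3 
(> = start, * = accepting)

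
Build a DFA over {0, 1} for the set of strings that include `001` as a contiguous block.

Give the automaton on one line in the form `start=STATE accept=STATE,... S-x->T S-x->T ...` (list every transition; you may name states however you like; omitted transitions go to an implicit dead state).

start=s0 accept=s3 s0-0->s1 s0-1->s0 s1-0->s2 s1-1->s0 s2-0->s2 s2-1->s3 s3-0->s3 s3-1->s3

States s0..s2 record the length of the longest prefix of `001` that matches the current input suffix. Reaching s3 means `001` has been seen, and we stay there forever. Accept from s3.
A 4-state machine:
        0   1  
>  s0   s1  s0 
   s1   s2  s0 
   s2   s2  s3 
 * s3   s3  s3 
(> = start, * = accepting)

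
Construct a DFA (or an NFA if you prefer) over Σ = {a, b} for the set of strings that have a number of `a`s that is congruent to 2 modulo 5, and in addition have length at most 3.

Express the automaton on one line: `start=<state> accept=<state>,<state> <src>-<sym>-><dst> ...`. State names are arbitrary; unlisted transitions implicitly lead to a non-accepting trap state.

start=q0 accept=q3,q7 q0-a->q1 q0-b->q2 q1-a->q3 q1-b->q4 q2-a->q4 q2-b->q5 q3-a->q6 q3-b->q7 q4-a->q7 q4-b->q8 q5-a->q8 q5-b->q9 q6-a->q10 q6-b->q11 q7-a->q11 q7-b->q12 q8-a->q12 q8-b->q13 q9-a->q13 q9-b->q14 q10-a->q14 q10-b->q10 q11-a->q10 q11-b->q11 q12-a->q11 q12-b->q12 q13-a->q12 q13-b->q13 q14-a->q13 q14-b->q14

Handle the two conditions separately and then intersect. One (5 states) tracks the count of `a`s modulo 5; the other (5 states) tracks the input length, saturating at 4. Each combined state is a pair, one component from each; accept when both components accept.
15 states suffice.
          a    b  
>  q0     q1   q2 
   q1     q3   q4 
   q2     q4   q5 
 * q3     q6   q7 
   q4     q7   q8 
   q5     q8   q9 
   q6    q10  q11 
 * q7    q11  q12 
   q8    q12  q13 
   q9    q13  q14 
   q10   q14  q10 
   q11   q10  q11 
   q12   q11  q12 
   q13   q12  q13 
   q14   q13  q14 
(> = start, * = accepting)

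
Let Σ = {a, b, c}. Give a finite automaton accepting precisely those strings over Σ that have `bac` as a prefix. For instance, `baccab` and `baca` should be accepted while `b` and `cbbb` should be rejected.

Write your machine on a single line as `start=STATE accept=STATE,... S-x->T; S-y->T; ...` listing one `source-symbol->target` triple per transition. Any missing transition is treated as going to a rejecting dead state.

Check the first 3 symbols one by one: S0 through S2 record how many have matched `bac` so far; any wrong symbol goes to the dead state S4. After all 3 match we enter the accepting sink S3.
A 5-state machine:
        a   b   c  
>  S0   S4  S1  S4 
   S1   S2  S4  S4 
   S2   S4  S4  S3 
 * S3   S3  S3  S3 
   S4   S4  S4  S4 
(> = start, * = accepting)

start=S0; accept=S3; S0-a->S4; S0-b->S1; S0-c->S4; S1-a->S2; S1-b->S4; S1-c->S4; S2-a->S4; S2-b->S4; S2-c->S3; S3-a->S3; S3-b->S3; S3-c->S3; S4-a->S4; S4-b->S4; S4-c->S4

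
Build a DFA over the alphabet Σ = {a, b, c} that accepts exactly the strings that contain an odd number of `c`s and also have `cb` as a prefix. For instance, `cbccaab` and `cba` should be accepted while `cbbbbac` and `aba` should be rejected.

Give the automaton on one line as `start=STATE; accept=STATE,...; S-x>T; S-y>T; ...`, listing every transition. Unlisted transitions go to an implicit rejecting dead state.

Run two small machines in parallel and take their product. The first has 2 states tracking the count of `c`s modulo 2; the second has 4 states tracking whether the input so far still matches the prefix `cb`. A product state is a pair (one from each), accepting exactly when both do. Equivalent product states are then merged.
5 states suffice.
        a   b   c  
>  S0   S1  S1  S2 
   S1   S1  S1  S1 
   S2   S1  S3  S1 
 * S3   S3  S3  S4 
   S4   S4  S4  S3 
(> = start, * = accepting)

start=S0; accept=S3; S0-a>S1; S0-b>S1; S0-c>S2; S1-a>S1; S1-b>S1; S1-c>S1; S2-a>S1; S2-b>S3; S2-c>S1; S3-a>S3; S3-b>S3; S3-c>S4; S4-a>S4; S4-b>S4; S4-c>S3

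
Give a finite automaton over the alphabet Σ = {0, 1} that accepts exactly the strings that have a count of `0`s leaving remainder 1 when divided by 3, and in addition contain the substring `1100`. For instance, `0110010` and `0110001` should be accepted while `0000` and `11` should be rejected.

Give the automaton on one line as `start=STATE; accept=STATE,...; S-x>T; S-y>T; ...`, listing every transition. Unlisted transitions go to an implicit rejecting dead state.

Build one automaton per condition and run them in lockstep. One (3 states) tracks the count of `0`s modulo 3; the other (5 states) tracks whether and how much of `1100` has been seen. Each combined state is a pair, one component from each; accept when both components accept.
15 states suffice.
          0    1  
>  s0     s1   s2 
   s1     s3   s4 
   s2     s1   s5 
   s3     s0   s6 
   s4     s3   s7 
   s5     s8   s5 
   s6     s0   s9 
   s7    s10   s7 
   s8    s11   s4 
   s9    s12   s9 
   s10   s13   s6 
   s11   s13  s11 
   s12   s14   s2 
   s13   s14  s13 
 * s14   s11  s14 
(> = start, * = accepting)

start=s0; accept=s14; s0-0>s1; s0-1>s2; s1-0>s3; s1-1>s4; s2-0>s1; s2-1>s5; s3-0>s0; s3-1>s6; s4-0>s3; s4-1>s7; s5-0>s8; s5-1>s5; s6-0>s0; s6-1>s9; s7-0>s10; s7-1>s7; s8-0>s11; s8-1>s4; s9-0>s12; s9-1>s9; s10-0>s13; s10-1>s6; s11-0>s13; s11-1>s11; s12-0>s14; s12-1>s2; s13-0>s14; s13-1>s13; s14-0>s11; s14-1>s14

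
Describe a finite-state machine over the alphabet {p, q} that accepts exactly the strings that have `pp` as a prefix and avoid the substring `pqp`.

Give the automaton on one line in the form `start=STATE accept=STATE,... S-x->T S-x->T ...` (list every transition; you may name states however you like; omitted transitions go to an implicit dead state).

Build one automaton per condition and run them in lockstep. One (4 states) tracks whether the input so far still matches the prefix `pp`; the other (4 states) tracks partial matches of the forbidden pattern `pqp`. Each combined state is a pair, one component from each; accept when both components accept.
A 10-state machine:
        p   q  
>  S0   S1  S2 
   S1   S3  S4 
   S2   S5  S2 
 * S3   S3  S6 
   S4   S7  S2 
   S5   S5  S4 
 * S6   S8  S9 
   S7   S7  S7 
   S8   S8  S8 
 * S9   S3  S9 
(> = start, * = accepting)

start=S0 accept=S3,S6,S9 S0-p->S1 S0-q->S2 S1-p->S3 S1-q->S4 S2-p->S5 S2-q->S2 S3-p->S3 S3-q->S6 S4-p->S7 S4-q->S2 S5-p->S5 S5-q->S4 S6-p->S8 S6-q->S9 S7-p->S7 S7-q->S7 S8-p->S8 S8-q->S8 S9-p->S3 S9-q->S9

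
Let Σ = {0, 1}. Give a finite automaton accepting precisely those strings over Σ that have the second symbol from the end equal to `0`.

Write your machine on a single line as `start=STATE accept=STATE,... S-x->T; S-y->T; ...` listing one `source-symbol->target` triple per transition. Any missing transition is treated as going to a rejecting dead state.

A DFA must remember the last 2 symbols (since which symbol is second-to-last isn't known until the input ends). Use one state per possible window of the last ≤2 symbols; accept from those whose window starts with `0`.
       0  1 
>  A   B  C 
   B   D  E 
   C   F  G 
 * D   D  E 
 * E   F  G 
   F   D  E 
   G   F  G 
(> = start, * = accepting)

start=A; accept=D,E; A-0->B; A-1->C; B-0->D; B-1->E; C-0->F; C-1->G; D-0->D; D-1->E; E-0->F; E-1->G; F-0->D; F-1->E; G-0->F; G-1->G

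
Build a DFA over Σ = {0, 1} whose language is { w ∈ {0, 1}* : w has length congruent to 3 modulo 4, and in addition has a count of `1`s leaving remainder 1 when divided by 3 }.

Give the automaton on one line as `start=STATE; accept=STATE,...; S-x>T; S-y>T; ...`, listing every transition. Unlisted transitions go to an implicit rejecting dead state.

start=q0; accept=q7; q0-0>q1; q0-1>q2; q1-0>q3; q1-1>q4; q2-0>q4; q2-1>q5; q3-0>q6; q3-1>q7; q4-0>q7; q4-1>q8; q5-0>q8; q5-1>q6; q6-0>q0; q6-1>q9; q7-0>q9; q7-1>q10; q8-0>q10; q8-1>q0; q9-0>q2; q9-1>q11; q10-0>q11; q10-1>q1; q11-0>q5; q11-1>q3

Run two small machines in parallel and take their product. One (4 states) tracks the input length modulo 4; the other (3 states) tracks the count of `1`s modulo 3. Each combined state is a pair, one component from each; accept when both components accept.
With 12 states:
          0    1  
>  q0     q1   q2 
   q1     q3   q4 
   q2     q4   q5 
   q3     q6   q7 
   q4     q7   q8 
   q5     q8   q6 
   q6     q0   q9 
 * q7     q9  q10 
   q8    q10   q0 
   q9     q2  q11 
   q10   q11   q1 
   q11    q5   q3 
(> = start, * = accepting)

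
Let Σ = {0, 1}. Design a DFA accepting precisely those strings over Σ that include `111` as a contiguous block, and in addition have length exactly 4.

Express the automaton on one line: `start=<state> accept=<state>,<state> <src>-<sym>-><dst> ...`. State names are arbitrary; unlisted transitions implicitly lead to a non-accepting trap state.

Build one automaton per condition and run them in lockstep. The first has 4 states tracking whether and how much of `111` has been seen; the second has 6 states tracking the input length, saturating at 5. A product state is a pair (one from each), accepting exactly when both do.
          0    1  
>  q0     q1   q2 
   q1     q3   q4 
   q2     q3   q5 
   q3     q6   q7 
   q4     q6   q8 
   q5     q6   q9 
   q6    q10  q11 
   q7    q10  q12 
   q8    q10  q13 
   q9    q13  q13 
   q10   q14  q15 
   q11   q14  q16 
   q12   q14  q17 
 * q13   q17  q17 
   q14   q14  q15 
   q15   q14  q16 
   q16   q14  q17 
   q17   q17  q17 
(> = start, * = accepting)

start=q0 accept=q13 q0-0->q1 q0-1->q2 q1-0->q3 q1-1->q4 q2-0->q3 q2-1->q5 q3-0->q6 q3-1->q7 q4-0->q6 q4-1->q8 q5-0->q6 q5-1->q9 q6-0->q10 q6-1->q11 q7-0->q10 q7-1->q12 q8-0->q10 q8-1->q13 q9-0->q13 q9-1->q13 q10-0->q14 q10-1->q15 q11-0->q14 q11-1->q16 q12-0->q14 q12-1->q17 q13-0->q17 q13-1->q17 q14-0->q14 q14-1->q15 q15-0->q14 q15-1->q16 q16-0->q14 q16-1->q17 q17-0->q17 q17-1->q17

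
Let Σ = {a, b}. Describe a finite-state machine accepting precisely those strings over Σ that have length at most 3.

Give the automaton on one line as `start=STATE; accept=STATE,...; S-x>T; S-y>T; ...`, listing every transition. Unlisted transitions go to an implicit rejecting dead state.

start=q0; accept=q0,q1,q2,q3; q0-a>q1; q0-b>q1; q1-a>q2; q1-b>q2; q2-a>q3; q2-b>q3; q3-a>q4; q3-b>q4; q4-a>q4; q4-b>q4

We only need to distinguish lengths 0, 1, …, 3, and '>3'. Chain q0 → q1 → q2 → q3 → q4 on every symbol, with q4 looping. Accepting states: {q0, q1, q2, q3}.
A 5-state machine:
        a   b  
>* q0   q1  q1 
 * q1   q2  q2 
 * q2   q3  q3 
 * q3   q4  q4 
   q4   q4  q4 
(> = start, * = accepting)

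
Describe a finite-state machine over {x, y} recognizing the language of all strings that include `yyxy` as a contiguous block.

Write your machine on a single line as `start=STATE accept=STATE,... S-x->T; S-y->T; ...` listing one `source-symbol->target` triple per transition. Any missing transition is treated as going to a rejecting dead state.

start=s0; accept=s4; s0-x->s0; s0-y->s1; s1-x->s0; s1-y->s2; s2-x->s3; s2-y->s2; s3-x->s0; s3-y->s4; s4-x->s4; s4-y->s4

Track how much of `yyxy` has been matched so far: state s0 is no progress, s4 is the absorbing accept state reached once `yyxy` has occurred. Intermediate states record partial matches; on a mismatch, fall back to the longest reusable overlap.
5 states suffice.
        x   y  
>  s0   s0  s1 
   s1   s0  s2 
   s2   s3  s2 
   s3   s0  s4 
 * s4   s4  s4 
(> = start, * = accepting)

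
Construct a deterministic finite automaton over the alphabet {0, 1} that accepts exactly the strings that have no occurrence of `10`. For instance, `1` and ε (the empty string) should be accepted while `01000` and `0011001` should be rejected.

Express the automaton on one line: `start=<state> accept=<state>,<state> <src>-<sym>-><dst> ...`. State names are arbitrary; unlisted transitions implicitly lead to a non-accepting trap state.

This is the complement of 'contains `10`'. Use the same substring-matching states — s0 through s2 holding how much of `10` has just been matched — but flip the accepting set: everything except the trap s2 accepts.
        0   1  
>* s0   s0  s1 
 * s1   s2  s1 
   s2   s2  s2 
(> = start, * = accepting)

start=s0 accept=s0,s1 s0-0->s0 s0-1->s1 s1-0->s2 s1-1->s1 s2-0->s2 s2-1->s2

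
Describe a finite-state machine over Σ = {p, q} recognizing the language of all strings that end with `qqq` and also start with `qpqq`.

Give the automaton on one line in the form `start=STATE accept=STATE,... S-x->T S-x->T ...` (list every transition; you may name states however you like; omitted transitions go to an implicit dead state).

Handle the two conditions separately and then intersect. The first has 4 states tracking how much of the suffix `qqq` has currently been matched; the second has 6 states tracking whether the input so far still matches the prefix `qpqq`. A product state is a pair (one from each), accepting exactly when both do.
          p    q  
>  S0     S1   S2 
   S1     S1   S3 
   S2     S4   S5 
   S3     S1   S5 
   S4     S1   S6 
   S5     S1   S7 
   S6     S1   S8 
   S7     S1   S7 
   S8     S9  S10 
   S9     S9  S11 
 * S10    S9  S10 
   S11    S9   S8 
(> = start, * = accepting)

start=S0 accept=S10 S0-p->S1 S0-q->S2 S1-p->S1 S1-q->S3 S2-p->S4 S2-q->S5 S3-p->S1 S3-q->S5 S4-p->S1 S4-q->S6 S5-p->S1 S5-q->S7 S6-p->S1 S6-q->S8 S7-p->S1 S7-q->S7 S8-p->S9 S8-q->S10 S9-p->S9 S9-q->S11 S10-p->S9 S10-q->S10 S11-p->S9 S11-q->S8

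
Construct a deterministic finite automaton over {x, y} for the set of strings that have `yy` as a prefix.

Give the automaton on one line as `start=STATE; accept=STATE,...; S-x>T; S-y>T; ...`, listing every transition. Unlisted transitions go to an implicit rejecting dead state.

Walk along `yy` while the input agrees: from q0 take `y` to q1, and so on. Any deviation drops to the rejecting sink q3. Once q2 is reached the prefix is confirmed and every continuation is accepted.
        x   y  
>  q0   q3  q1 
   q1   q3  q2 
 * q2   q2  q2 
   q3   q3  q3 
(> = start, * = accepting)

start=q0; accept=q2; q0-x>q3; q0-y>q1; q1-x>q3; q1-y>q2; q2-x>q2; q2-y>q2; q3-x>q3; q3-y>q3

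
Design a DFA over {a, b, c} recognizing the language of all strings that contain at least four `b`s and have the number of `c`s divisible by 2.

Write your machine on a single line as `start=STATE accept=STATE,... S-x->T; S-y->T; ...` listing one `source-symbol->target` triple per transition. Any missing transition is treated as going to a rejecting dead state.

start=q0; accept=q7,q9; q0-a->q0; q0-b->q1; q0-c->q2; q1-a->q1; q1-b->q3; q1-c->q4; q2-a->q2; q2-b->q4; q2-c->q0; q3-a->q3; q3-b->q5; q3-c->q6; q4-a->q4; q4-b->q6; q4-c->q1; q5-a->q5; q5-b->q7; q5-c->q8; q6-a->q6; q6-b->q8; q6-c->q3; q7-a->q7; q7-b->q9; q7-c->q10; q8-a->q8; q8-b->q10; q8-c->q5; q9-a->q9; q9-b->q9; q9-c->q11; q10-a->q10; q10-b->q11; q10-c->q7; q11-a->q11; q11-b->q11; q11-c->q9

Build one automaton per condition and run them in lockstep. The first has 6 states tracking the count of `b`s, saturating at 5; the second has 2 states tracking the count of `c`s modulo 2. A product state is a pair (one from each), accepting exactly when both do.
          a    b    c  
>  q0     q0   q1   q2 
   q1     q1   q3   q4 
   q2     q2   q4   q0 
   q3     q3   q5   q6 
   q4     q4   q6   q1 
   q5     q5   q7   q8 
   q6     q6   q8   q3 
 * q7     q7   q9  q10 
   q8     q8  q10   q5 
 * q9     q9   q9  q11 
   q10   q10  q11   q7 
   q11   q11  q11   q9 
(> = start, * = accepting)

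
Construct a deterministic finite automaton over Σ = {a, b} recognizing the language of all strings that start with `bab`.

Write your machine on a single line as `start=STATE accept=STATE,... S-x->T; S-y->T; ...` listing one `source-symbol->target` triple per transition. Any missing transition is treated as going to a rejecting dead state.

start=S0; accept=S3; S0-a->S4; S0-b->S1; S1-a->S2; S1-b->S4; S2-a->S4; S2-b->S3; S3-a->S3; S3-b->S3; S4-a->S4; S4-b->S4

Check the first 3 symbols one by one: S0 through S2 record how many have matched `bab` so far; any wrong symbol goes to the dead state S4. After all 3 match we enter the accepting sink S3.
        a   b  
>  S0   S4  S1 
   S1   S2  S4 
   S2   S4  S3 
 * S3   S3  S3 
   S4   S4  S4 
(> = start, * = accepting)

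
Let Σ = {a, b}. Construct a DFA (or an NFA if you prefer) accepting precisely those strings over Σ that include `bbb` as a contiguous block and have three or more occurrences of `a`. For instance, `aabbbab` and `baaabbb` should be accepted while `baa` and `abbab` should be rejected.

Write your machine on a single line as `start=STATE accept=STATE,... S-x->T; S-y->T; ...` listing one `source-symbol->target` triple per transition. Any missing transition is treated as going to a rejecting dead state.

start=s0; accept=s15; s0-a->s1; s0-b->s2; s1-a->s3; s1-b->s4; s2-a->s1; s2-b->s5; s3-a->s6; s3-b->s7; s4-a->s3; s4-b->s8; s5-a->s1; s5-b->s9; s6-a->s6; s6-b->s10; s7-a->s6; s7-b->s11; s8-a->s3; s8-b->s12; s9-a->s12; s9-b->s9; s10-a->s6; s10-b->s13; s11-a->s6; s11-b->s14; s12-a->s14; s12-b->s12; s13-a->s6; s13-b->s15; s14-a->s15; s14-b->s14; s15-a->s15; s15-b->s15

Build one automaton per condition and run them in lockstep. One (4 states) tracks whether and how much of `bbb` has been seen; the other (5 states) tracks the count of `a`s, saturating at 4. Each combined state is a pair, one component from each; accept when both components accept. Minimizing collapses redundant product states.
With 16 states:
          a    b  
>  s0     s1   s2 
   s1     s3   s4 
   s2     s1   s5 
   s3     s6   s7 
   s4     s3   s8 
   s5     s1   s9 
   s6     s6  s10 
   s7     s6  s11 
   s8     s3  s12 
   s9    s12   s9 
   s10    s6  s13 
   s11    s6  s14 
   s12   s14  s12 
   s13    s6  s15 
   s14   s15  s14 
 * s15   s15  s15 
(> = start, * = accepting)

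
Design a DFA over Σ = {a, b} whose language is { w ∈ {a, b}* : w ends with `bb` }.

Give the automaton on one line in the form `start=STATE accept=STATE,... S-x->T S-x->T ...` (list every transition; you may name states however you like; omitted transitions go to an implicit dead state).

start=q0 accept=q2 q0-a->q0 q0-b->q1 q1-a->q0 q1-b->q2 q2-a->q0 q2-b->q2

Remember how much of `bb` the current input suffix matches. State q0 means no match yet; q1 means the last symbol is `b`; q2 means the last 2 symbols are `bb`. Only q2 accepts. On a mismatch, fall back to the longest proper suffix that is still a prefix of `bb`.
A 3-state machine:
        a   b  
>  q0   q0  q1 
   q1   q0  q2 
 * q2   q0  q2 
(> = start, * = accepting)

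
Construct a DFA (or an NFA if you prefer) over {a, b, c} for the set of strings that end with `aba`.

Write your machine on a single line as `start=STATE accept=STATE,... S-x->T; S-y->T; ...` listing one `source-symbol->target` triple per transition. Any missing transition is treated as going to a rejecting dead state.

start=q0; accept=q3; q0-a->q1; q0-b->q0; q0-c->q0; q1-a->q1; q1-b->q2; q1-c->q0; q2-a->q3; q2-b->q0; q2-c->q0; q3-a->q1; q3-b->q2; q3-c->q0

Remember how much of `aba` the current input suffix matches. State q0 means no match yet; q1 means the last symbol is `a`; q2 means the last 2 symbols are `ab`; q3 means the last 3 symbols are `aba`. Only q3 accepts. On a mismatch, fall back to the longest proper suffix that is still a prefix of `aba`.
        a   b   c  
>  q0   q1  q0  q0 
   q1   q1  q2  q0 
   q2   q3  q0  q0 
 * q3   q1  q2  q0 
(> = start, * = accepting)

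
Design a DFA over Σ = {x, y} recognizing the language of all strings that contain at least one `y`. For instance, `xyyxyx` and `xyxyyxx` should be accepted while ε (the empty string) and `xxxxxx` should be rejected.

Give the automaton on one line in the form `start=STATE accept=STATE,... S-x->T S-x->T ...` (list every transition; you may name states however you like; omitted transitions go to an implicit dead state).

start=s0 accept=s1,s2 s0-x->s0 s0-y->s1 s1-x->s1 s1-y->s2 s2-x->s2 s2-y->s2

Count `y`s, saturating at 2: state s0 means no `y` yet, s1 means one `y` seen, s2 means more than one. Each `y` increments (capped at s2); other symbols loop. Accept from {s1, s2}.
        x   y  
>  s0   s0  s1 
 * s1   s1  s2 
 * s2   s2  s2 
(> = start, * = accepting)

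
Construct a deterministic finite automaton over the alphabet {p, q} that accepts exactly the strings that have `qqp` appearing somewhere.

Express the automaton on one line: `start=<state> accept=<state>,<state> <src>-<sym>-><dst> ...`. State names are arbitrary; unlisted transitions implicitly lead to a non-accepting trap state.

Track how much of `qqp` has been matched so far: state S0 is no progress, S3 is the absorbing accept state reached once `qqp` has occurred. Intermediate states record partial matches; on a mismatch, fall back to the longest reusable overlap.
A 4-state machine:
        p   q  
>  S0   S0  S1 
   S1   S0  S2 
   S2   S3  S2 
 * S3   S3  S3 
(> = start, * = accepting)

start=S0 accept=S3 S0-p->S0 S0-q->S1 S1-p->S0 S1-q->S2 S2-p->S3 S2-q->S2 S3-p->S3 S3-q->S3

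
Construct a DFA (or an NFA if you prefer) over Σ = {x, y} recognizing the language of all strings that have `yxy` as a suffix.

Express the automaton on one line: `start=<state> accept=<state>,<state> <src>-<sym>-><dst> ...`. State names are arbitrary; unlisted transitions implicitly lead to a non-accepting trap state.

Let each state record the length of the longest suffix of the input read so far that is also a prefix of `yxy`. q1 means the last symbol is `y`; q2 means the last 2 symbols are `yx`; q3 means the last 3 symbols are `yxy`. Accept only at q3, where the string currently ends in `yxy`.
A 4-state machine:
        x   y  
>  q0   q0  q1 
   q1   q2  q1 
   q2   q0  q3 
 * q3   q2  q1 
(> = start, * = accepting)

start=q0 accept=q3 q0-x->q0 q0-y->q1 q1-x->q2 q1-y->q1 q2-x->q0 q2-y->q3 q3-x->q2 q3-y->q1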